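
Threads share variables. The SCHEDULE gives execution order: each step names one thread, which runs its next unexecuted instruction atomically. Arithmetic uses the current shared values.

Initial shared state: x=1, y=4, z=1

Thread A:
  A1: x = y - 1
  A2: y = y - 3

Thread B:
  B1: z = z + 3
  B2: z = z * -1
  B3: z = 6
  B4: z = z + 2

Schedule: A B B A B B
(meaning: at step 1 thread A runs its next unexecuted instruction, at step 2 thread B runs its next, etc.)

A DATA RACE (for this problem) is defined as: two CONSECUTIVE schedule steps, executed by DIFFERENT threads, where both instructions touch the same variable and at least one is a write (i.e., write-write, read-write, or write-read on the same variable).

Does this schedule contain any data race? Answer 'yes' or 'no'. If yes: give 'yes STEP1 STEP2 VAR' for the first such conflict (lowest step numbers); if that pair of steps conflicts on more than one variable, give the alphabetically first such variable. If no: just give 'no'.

Answer: no

Derivation:
Steps 1,2: A(r=y,w=x) vs B(r=z,w=z). No conflict.
Steps 2,3: same thread (B). No race.
Steps 3,4: B(r=z,w=z) vs A(r=y,w=y). No conflict.
Steps 4,5: A(r=y,w=y) vs B(r=-,w=z). No conflict.
Steps 5,6: same thread (B). No race.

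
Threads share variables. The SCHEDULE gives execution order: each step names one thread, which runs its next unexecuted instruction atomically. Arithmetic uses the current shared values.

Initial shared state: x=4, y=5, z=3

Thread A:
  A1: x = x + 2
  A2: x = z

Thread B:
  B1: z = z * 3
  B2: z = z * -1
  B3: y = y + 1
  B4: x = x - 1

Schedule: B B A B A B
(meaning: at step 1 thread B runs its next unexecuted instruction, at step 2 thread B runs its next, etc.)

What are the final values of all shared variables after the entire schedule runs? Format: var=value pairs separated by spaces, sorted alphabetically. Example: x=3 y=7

Answer: x=-10 y=6 z=-9

Derivation:
Step 1: thread B executes B1 (z = z * 3). Shared: x=4 y=5 z=9. PCs: A@0 B@1
Step 2: thread B executes B2 (z = z * -1). Shared: x=4 y=5 z=-9. PCs: A@0 B@2
Step 3: thread A executes A1 (x = x + 2). Shared: x=6 y=5 z=-9. PCs: A@1 B@2
Step 4: thread B executes B3 (y = y + 1). Shared: x=6 y=6 z=-9. PCs: A@1 B@3
Step 5: thread A executes A2 (x = z). Shared: x=-9 y=6 z=-9. PCs: A@2 B@3
Step 6: thread B executes B4 (x = x - 1). Shared: x=-10 y=6 z=-9. PCs: A@2 B@4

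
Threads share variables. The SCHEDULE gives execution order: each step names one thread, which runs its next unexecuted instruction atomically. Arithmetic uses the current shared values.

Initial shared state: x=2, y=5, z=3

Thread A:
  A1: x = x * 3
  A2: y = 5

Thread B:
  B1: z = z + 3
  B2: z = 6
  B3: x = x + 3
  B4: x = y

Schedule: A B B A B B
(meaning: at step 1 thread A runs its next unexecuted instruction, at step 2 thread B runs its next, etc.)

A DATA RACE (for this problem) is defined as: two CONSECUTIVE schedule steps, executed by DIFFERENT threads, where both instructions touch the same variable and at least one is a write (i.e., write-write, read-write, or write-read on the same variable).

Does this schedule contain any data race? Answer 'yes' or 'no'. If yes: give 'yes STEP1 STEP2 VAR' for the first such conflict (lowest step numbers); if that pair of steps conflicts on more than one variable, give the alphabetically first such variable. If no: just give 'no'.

Steps 1,2: A(r=x,w=x) vs B(r=z,w=z). No conflict.
Steps 2,3: same thread (B). No race.
Steps 3,4: B(r=-,w=z) vs A(r=-,w=y). No conflict.
Steps 4,5: A(r=-,w=y) vs B(r=x,w=x). No conflict.
Steps 5,6: same thread (B). No race.

Answer: no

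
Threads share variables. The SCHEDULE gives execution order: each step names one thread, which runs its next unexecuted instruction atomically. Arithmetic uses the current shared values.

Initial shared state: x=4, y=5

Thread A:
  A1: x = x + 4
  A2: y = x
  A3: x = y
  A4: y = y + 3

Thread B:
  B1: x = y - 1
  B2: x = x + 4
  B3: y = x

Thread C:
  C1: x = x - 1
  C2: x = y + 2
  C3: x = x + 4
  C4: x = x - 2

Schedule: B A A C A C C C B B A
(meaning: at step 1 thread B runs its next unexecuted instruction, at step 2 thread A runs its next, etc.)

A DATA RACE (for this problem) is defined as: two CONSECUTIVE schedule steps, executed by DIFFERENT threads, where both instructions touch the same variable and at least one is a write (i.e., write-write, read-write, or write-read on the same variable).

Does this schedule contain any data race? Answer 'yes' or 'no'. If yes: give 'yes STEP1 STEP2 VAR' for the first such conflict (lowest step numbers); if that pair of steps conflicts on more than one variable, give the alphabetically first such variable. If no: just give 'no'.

Steps 1,2: B(x = y - 1) vs A(x = x + 4). RACE on x (W-W).
Steps 2,3: same thread (A). No race.
Steps 3,4: A(y = x) vs C(x = x - 1). RACE on x (R-W).
Steps 4,5: C(x = x - 1) vs A(x = y). RACE on x (W-W).
Steps 5,6: A(x = y) vs C(x = y + 2). RACE on x (W-W).
Steps 6,7: same thread (C). No race.
Steps 7,8: same thread (C). No race.
Steps 8,9: C(x = x - 2) vs B(x = x + 4). RACE on x (W-W).
Steps 9,10: same thread (B). No race.
Steps 10,11: B(y = x) vs A(y = y + 3). RACE on y (W-W).
First conflict at steps 1,2.

Answer: yes 1 2 x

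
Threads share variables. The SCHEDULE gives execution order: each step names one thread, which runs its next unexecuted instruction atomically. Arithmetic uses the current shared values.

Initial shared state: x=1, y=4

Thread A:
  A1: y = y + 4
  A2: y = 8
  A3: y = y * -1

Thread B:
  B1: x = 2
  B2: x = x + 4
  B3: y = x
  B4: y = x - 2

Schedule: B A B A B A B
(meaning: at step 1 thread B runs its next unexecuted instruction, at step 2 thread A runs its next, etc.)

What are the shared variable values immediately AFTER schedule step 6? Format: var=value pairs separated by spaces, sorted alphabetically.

Answer: x=6 y=-6

Derivation:
Step 1: thread B executes B1 (x = 2). Shared: x=2 y=4. PCs: A@0 B@1
Step 2: thread A executes A1 (y = y + 4). Shared: x=2 y=8. PCs: A@1 B@1
Step 3: thread B executes B2 (x = x + 4). Shared: x=6 y=8. PCs: A@1 B@2
Step 4: thread A executes A2 (y = 8). Shared: x=6 y=8. PCs: A@2 B@2
Step 5: thread B executes B3 (y = x). Shared: x=6 y=6. PCs: A@2 B@3
Step 6: thread A executes A3 (y = y * -1). Shared: x=6 y=-6. PCs: A@3 B@3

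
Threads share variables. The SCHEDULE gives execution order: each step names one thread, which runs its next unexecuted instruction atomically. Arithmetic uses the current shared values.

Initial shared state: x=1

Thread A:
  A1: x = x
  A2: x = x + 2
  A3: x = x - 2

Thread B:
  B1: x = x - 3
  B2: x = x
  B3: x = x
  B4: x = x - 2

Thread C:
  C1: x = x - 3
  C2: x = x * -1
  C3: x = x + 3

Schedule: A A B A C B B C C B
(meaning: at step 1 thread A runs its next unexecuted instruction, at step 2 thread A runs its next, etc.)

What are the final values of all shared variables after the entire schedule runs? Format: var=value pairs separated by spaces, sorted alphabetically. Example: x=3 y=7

Answer: x=6

Derivation:
Step 1: thread A executes A1 (x = x). Shared: x=1. PCs: A@1 B@0 C@0
Step 2: thread A executes A2 (x = x + 2). Shared: x=3. PCs: A@2 B@0 C@0
Step 3: thread B executes B1 (x = x - 3). Shared: x=0. PCs: A@2 B@1 C@0
Step 4: thread A executes A3 (x = x - 2). Shared: x=-2. PCs: A@3 B@1 C@0
Step 5: thread C executes C1 (x = x - 3). Shared: x=-5. PCs: A@3 B@1 C@1
Step 6: thread B executes B2 (x = x). Shared: x=-5. PCs: A@3 B@2 C@1
Step 7: thread B executes B3 (x = x). Shared: x=-5. PCs: A@3 B@3 C@1
Step 8: thread C executes C2 (x = x * -1). Shared: x=5. PCs: A@3 B@3 C@2
Step 9: thread C executes C3 (x = x + 3). Shared: x=8. PCs: A@3 B@3 C@3
Step 10: thread B executes B4 (x = x - 2). Shared: x=6. PCs: A@3 B@4 C@3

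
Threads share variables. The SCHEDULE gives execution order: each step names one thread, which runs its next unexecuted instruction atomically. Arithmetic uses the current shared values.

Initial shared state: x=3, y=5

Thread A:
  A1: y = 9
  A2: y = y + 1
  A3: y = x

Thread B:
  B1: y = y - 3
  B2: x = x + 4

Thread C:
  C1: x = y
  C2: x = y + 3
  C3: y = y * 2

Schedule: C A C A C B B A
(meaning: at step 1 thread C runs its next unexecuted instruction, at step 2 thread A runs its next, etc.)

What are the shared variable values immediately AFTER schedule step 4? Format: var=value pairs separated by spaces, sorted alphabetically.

Answer: x=12 y=10

Derivation:
Step 1: thread C executes C1 (x = y). Shared: x=5 y=5. PCs: A@0 B@0 C@1
Step 2: thread A executes A1 (y = 9). Shared: x=5 y=9. PCs: A@1 B@0 C@1
Step 3: thread C executes C2 (x = y + 3). Shared: x=12 y=9. PCs: A@1 B@0 C@2
Step 4: thread A executes A2 (y = y + 1). Shared: x=12 y=10. PCs: A@2 B@0 C@2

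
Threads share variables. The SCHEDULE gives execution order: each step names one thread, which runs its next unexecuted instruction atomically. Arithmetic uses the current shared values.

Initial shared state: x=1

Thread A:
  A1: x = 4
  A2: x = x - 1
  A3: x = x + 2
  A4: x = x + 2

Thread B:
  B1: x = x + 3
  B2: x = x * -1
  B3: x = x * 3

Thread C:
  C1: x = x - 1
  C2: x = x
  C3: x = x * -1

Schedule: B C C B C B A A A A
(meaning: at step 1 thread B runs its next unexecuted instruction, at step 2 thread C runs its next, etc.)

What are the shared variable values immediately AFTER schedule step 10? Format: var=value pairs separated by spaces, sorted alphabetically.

Answer: x=7

Derivation:
Step 1: thread B executes B1 (x = x + 3). Shared: x=4. PCs: A@0 B@1 C@0
Step 2: thread C executes C1 (x = x - 1). Shared: x=3. PCs: A@0 B@1 C@1
Step 3: thread C executes C2 (x = x). Shared: x=3. PCs: A@0 B@1 C@2
Step 4: thread B executes B2 (x = x * -1). Shared: x=-3. PCs: A@0 B@2 C@2
Step 5: thread C executes C3 (x = x * -1). Shared: x=3. PCs: A@0 B@2 C@3
Step 6: thread B executes B3 (x = x * 3). Shared: x=9. PCs: A@0 B@3 C@3
Step 7: thread A executes A1 (x = 4). Shared: x=4. PCs: A@1 B@3 C@3
Step 8: thread A executes A2 (x = x - 1). Shared: x=3. PCs: A@2 B@3 C@3
Step 9: thread A executes A3 (x = x + 2). Shared: x=5. PCs: A@3 B@3 C@3
Step 10: thread A executes A4 (x = x + 2). Shared: x=7. PCs: A@4 B@3 C@3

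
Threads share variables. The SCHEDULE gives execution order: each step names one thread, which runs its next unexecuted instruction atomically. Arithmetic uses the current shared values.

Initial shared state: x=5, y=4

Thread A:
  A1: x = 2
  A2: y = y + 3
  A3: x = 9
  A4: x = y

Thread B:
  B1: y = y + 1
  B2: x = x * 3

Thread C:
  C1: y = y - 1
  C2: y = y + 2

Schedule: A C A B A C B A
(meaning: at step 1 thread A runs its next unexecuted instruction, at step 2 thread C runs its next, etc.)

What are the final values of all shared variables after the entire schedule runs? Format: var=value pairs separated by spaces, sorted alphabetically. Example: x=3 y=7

Step 1: thread A executes A1 (x = 2). Shared: x=2 y=4. PCs: A@1 B@0 C@0
Step 2: thread C executes C1 (y = y - 1). Shared: x=2 y=3. PCs: A@1 B@0 C@1
Step 3: thread A executes A2 (y = y + 3). Shared: x=2 y=6. PCs: A@2 B@0 C@1
Step 4: thread B executes B1 (y = y + 1). Shared: x=2 y=7. PCs: A@2 B@1 C@1
Step 5: thread A executes A3 (x = 9). Shared: x=9 y=7. PCs: A@3 B@1 C@1
Step 6: thread C executes C2 (y = y + 2). Shared: x=9 y=9. PCs: A@3 B@1 C@2
Step 7: thread B executes B2 (x = x * 3). Shared: x=27 y=9. PCs: A@3 B@2 C@2
Step 8: thread A executes A4 (x = y). Shared: x=9 y=9. PCs: A@4 B@2 C@2

Answer: x=9 y=9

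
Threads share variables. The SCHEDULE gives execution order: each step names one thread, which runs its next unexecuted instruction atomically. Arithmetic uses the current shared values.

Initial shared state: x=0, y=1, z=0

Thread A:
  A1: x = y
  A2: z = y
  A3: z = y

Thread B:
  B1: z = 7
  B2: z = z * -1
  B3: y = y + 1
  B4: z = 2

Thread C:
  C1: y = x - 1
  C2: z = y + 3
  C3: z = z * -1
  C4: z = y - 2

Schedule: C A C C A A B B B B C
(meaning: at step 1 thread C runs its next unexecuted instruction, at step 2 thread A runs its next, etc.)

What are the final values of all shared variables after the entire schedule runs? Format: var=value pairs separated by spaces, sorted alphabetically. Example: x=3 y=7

Step 1: thread C executes C1 (y = x - 1). Shared: x=0 y=-1 z=0. PCs: A@0 B@0 C@1
Step 2: thread A executes A1 (x = y). Shared: x=-1 y=-1 z=0. PCs: A@1 B@0 C@1
Step 3: thread C executes C2 (z = y + 3). Shared: x=-1 y=-1 z=2. PCs: A@1 B@0 C@2
Step 4: thread C executes C3 (z = z * -1). Shared: x=-1 y=-1 z=-2. PCs: A@1 B@0 C@3
Step 5: thread A executes A2 (z = y). Shared: x=-1 y=-1 z=-1. PCs: A@2 B@0 C@3
Step 6: thread A executes A3 (z = y). Shared: x=-1 y=-1 z=-1. PCs: A@3 B@0 C@3
Step 7: thread B executes B1 (z = 7). Shared: x=-1 y=-1 z=7. PCs: A@3 B@1 C@3
Step 8: thread B executes B2 (z = z * -1). Shared: x=-1 y=-1 z=-7. PCs: A@3 B@2 C@3
Step 9: thread B executes B3 (y = y + 1). Shared: x=-1 y=0 z=-7. PCs: A@3 B@3 C@3
Step 10: thread B executes B4 (z = 2). Shared: x=-1 y=0 z=2. PCs: A@3 B@4 C@3
Step 11: thread C executes C4 (z = y - 2). Shared: x=-1 y=0 z=-2. PCs: A@3 B@4 C@4

Answer: x=-1 y=0 z=-2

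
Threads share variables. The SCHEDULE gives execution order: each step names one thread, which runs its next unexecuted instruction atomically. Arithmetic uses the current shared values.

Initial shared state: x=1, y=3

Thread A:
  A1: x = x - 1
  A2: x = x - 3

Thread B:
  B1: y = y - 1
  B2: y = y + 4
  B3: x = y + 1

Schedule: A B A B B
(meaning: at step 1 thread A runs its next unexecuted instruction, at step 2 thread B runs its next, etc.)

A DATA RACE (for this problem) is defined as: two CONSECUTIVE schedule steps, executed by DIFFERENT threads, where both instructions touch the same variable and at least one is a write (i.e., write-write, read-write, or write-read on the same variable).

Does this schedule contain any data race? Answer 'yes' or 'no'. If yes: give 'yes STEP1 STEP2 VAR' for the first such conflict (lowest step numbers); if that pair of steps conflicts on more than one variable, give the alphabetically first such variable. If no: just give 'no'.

Answer: no

Derivation:
Steps 1,2: A(r=x,w=x) vs B(r=y,w=y). No conflict.
Steps 2,3: B(r=y,w=y) vs A(r=x,w=x). No conflict.
Steps 3,4: A(r=x,w=x) vs B(r=y,w=y). No conflict.
Steps 4,5: same thread (B). No race.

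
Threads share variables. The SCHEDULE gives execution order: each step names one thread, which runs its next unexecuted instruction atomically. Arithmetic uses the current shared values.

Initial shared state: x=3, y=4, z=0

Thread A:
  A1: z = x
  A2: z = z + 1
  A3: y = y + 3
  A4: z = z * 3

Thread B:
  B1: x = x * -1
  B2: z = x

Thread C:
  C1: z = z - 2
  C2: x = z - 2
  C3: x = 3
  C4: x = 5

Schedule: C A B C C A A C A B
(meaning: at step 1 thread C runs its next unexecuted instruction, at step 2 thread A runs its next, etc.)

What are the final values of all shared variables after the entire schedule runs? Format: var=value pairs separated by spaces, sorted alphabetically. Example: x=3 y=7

Step 1: thread C executes C1 (z = z - 2). Shared: x=3 y=4 z=-2. PCs: A@0 B@0 C@1
Step 2: thread A executes A1 (z = x). Shared: x=3 y=4 z=3. PCs: A@1 B@0 C@1
Step 3: thread B executes B1 (x = x * -1). Shared: x=-3 y=4 z=3. PCs: A@1 B@1 C@1
Step 4: thread C executes C2 (x = z - 2). Shared: x=1 y=4 z=3. PCs: A@1 B@1 C@2
Step 5: thread C executes C3 (x = 3). Shared: x=3 y=4 z=3. PCs: A@1 B@1 C@3
Step 6: thread A executes A2 (z = z + 1). Shared: x=3 y=4 z=4. PCs: A@2 B@1 C@3
Step 7: thread A executes A3 (y = y + 3). Shared: x=3 y=7 z=4. PCs: A@3 B@1 C@3
Step 8: thread C executes C4 (x = 5). Shared: x=5 y=7 z=4. PCs: A@3 B@1 C@4
Step 9: thread A executes A4 (z = z * 3). Shared: x=5 y=7 z=12. PCs: A@4 B@1 C@4
Step 10: thread B executes B2 (z = x). Shared: x=5 y=7 z=5. PCs: A@4 B@2 C@4

Answer: x=5 y=7 z=5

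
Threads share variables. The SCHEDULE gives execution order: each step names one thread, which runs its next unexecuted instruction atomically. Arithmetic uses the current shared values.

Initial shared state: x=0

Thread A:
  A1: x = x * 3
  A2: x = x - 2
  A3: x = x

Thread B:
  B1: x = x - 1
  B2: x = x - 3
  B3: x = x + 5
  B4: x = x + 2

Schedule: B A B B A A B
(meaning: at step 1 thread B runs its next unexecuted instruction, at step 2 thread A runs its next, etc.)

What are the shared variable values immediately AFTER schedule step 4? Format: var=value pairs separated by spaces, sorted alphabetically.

Answer: x=-1

Derivation:
Step 1: thread B executes B1 (x = x - 1). Shared: x=-1. PCs: A@0 B@1
Step 2: thread A executes A1 (x = x * 3). Shared: x=-3. PCs: A@1 B@1
Step 3: thread B executes B2 (x = x - 3). Shared: x=-6. PCs: A@1 B@2
Step 4: thread B executes B3 (x = x + 5). Shared: x=-1. PCs: A@1 B@3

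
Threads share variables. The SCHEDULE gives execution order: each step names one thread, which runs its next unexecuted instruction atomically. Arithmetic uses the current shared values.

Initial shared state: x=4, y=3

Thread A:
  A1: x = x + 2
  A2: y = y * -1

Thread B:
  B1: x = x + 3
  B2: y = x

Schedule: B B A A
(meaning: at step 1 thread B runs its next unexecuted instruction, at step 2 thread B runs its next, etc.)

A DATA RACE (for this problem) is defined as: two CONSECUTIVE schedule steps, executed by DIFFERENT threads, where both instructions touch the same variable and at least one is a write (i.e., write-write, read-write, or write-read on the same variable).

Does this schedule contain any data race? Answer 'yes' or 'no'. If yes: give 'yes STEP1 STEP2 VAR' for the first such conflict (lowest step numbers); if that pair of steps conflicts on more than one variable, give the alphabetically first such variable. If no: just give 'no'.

Steps 1,2: same thread (B). No race.
Steps 2,3: B(y = x) vs A(x = x + 2). RACE on x (R-W).
Steps 3,4: same thread (A). No race.
First conflict at steps 2,3.

Answer: yes 2 3 x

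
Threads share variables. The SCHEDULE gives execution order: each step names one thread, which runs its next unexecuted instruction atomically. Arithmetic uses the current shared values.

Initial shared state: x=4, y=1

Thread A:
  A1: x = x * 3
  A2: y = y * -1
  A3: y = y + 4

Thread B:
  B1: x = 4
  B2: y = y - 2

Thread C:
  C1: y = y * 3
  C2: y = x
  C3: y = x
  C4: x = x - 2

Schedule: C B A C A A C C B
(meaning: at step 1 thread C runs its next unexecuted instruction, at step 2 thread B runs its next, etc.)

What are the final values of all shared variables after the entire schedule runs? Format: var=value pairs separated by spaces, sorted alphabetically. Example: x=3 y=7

Step 1: thread C executes C1 (y = y * 3). Shared: x=4 y=3. PCs: A@0 B@0 C@1
Step 2: thread B executes B1 (x = 4). Shared: x=4 y=3. PCs: A@0 B@1 C@1
Step 3: thread A executes A1 (x = x * 3). Shared: x=12 y=3. PCs: A@1 B@1 C@1
Step 4: thread C executes C2 (y = x). Shared: x=12 y=12. PCs: A@1 B@1 C@2
Step 5: thread A executes A2 (y = y * -1). Shared: x=12 y=-12. PCs: A@2 B@1 C@2
Step 6: thread A executes A3 (y = y + 4). Shared: x=12 y=-8. PCs: A@3 B@1 C@2
Step 7: thread C executes C3 (y = x). Shared: x=12 y=12. PCs: A@3 B@1 C@3
Step 8: thread C executes C4 (x = x - 2). Shared: x=10 y=12. PCs: A@3 B@1 C@4
Step 9: thread B executes B2 (y = y - 2). Shared: x=10 y=10. PCs: A@3 B@2 C@4

Answer: x=10 y=10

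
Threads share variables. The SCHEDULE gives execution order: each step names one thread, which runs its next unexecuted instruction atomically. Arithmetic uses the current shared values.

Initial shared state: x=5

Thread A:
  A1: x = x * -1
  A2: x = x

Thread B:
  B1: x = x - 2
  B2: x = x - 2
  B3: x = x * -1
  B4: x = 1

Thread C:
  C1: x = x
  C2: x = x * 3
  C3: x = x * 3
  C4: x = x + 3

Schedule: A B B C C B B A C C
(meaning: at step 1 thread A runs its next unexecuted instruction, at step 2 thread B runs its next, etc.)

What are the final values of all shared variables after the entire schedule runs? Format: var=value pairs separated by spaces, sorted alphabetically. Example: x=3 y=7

Answer: x=6

Derivation:
Step 1: thread A executes A1 (x = x * -1). Shared: x=-5. PCs: A@1 B@0 C@0
Step 2: thread B executes B1 (x = x - 2). Shared: x=-7. PCs: A@1 B@1 C@0
Step 3: thread B executes B2 (x = x - 2). Shared: x=-9. PCs: A@1 B@2 C@0
Step 4: thread C executes C1 (x = x). Shared: x=-9. PCs: A@1 B@2 C@1
Step 5: thread C executes C2 (x = x * 3). Shared: x=-27. PCs: A@1 B@2 C@2
Step 6: thread B executes B3 (x = x * -1). Shared: x=27. PCs: A@1 B@3 C@2
Step 7: thread B executes B4 (x = 1). Shared: x=1. PCs: A@1 B@4 C@2
Step 8: thread A executes A2 (x = x). Shared: x=1. PCs: A@2 B@4 C@2
Step 9: thread C executes C3 (x = x * 3). Shared: x=3. PCs: A@2 B@4 C@3
Step 10: thread C executes C4 (x = x + 3). Shared: x=6. PCs: A@2 B@4 C@4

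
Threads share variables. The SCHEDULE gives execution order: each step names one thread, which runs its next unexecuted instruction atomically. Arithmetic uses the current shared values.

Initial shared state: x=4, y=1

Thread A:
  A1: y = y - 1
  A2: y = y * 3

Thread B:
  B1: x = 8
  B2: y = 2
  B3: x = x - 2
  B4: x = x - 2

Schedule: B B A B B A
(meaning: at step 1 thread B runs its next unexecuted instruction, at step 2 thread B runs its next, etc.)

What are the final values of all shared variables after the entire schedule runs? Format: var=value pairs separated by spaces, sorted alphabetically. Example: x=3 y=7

Step 1: thread B executes B1 (x = 8). Shared: x=8 y=1. PCs: A@0 B@1
Step 2: thread B executes B2 (y = 2). Shared: x=8 y=2. PCs: A@0 B@2
Step 3: thread A executes A1 (y = y - 1). Shared: x=8 y=1. PCs: A@1 B@2
Step 4: thread B executes B3 (x = x - 2). Shared: x=6 y=1. PCs: A@1 B@3
Step 5: thread B executes B4 (x = x - 2). Shared: x=4 y=1. PCs: A@1 B@4
Step 6: thread A executes A2 (y = y * 3). Shared: x=4 y=3. PCs: A@2 B@4

Answer: x=4 y=3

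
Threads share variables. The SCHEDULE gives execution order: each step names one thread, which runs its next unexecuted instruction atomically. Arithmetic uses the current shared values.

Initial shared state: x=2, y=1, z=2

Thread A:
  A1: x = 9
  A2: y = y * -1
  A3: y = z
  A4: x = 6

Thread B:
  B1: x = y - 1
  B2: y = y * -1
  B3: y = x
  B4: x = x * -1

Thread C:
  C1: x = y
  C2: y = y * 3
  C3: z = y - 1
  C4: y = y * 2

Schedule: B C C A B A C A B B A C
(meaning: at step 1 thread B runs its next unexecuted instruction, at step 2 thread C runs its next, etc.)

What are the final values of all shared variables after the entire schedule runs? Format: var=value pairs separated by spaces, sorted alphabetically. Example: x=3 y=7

Step 1: thread B executes B1 (x = y - 1). Shared: x=0 y=1 z=2. PCs: A@0 B@1 C@0
Step 2: thread C executes C1 (x = y). Shared: x=1 y=1 z=2. PCs: A@0 B@1 C@1
Step 3: thread C executes C2 (y = y * 3). Shared: x=1 y=3 z=2. PCs: A@0 B@1 C@2
Step 4: thread A executes A1 (x = 9). Shared: x=9 y=3 z=2. PCs: A@1 B@1 C@2
Step 5: thread B executes B2 (y = y * -1). Shared: x=9 y=-3 z=2. PCs: A@1 B@2 C@2
Step 6: thread A executes A2 (y = y * -1). Shared: x=9 y=3 z=2. PCs: A@2 B@2 C@2
Step 7: thread C executes C3 (z = y - 1). Shared: x=9 y=3 z=2. PCs: A@2 B@2 C@3
Step 8: thread A executes A3 (y = z). Shared: x=9 y=2 z=2. PCs: A@3 B@2 C@3
Step 9: thread B executes B3 (y = x). Shared: x=9 y=9 z=2. PCs: A@3 B@3 C@3
Step 10: thread B executes B4 (x = x * -1). Shared: x=-9 y=9 z=2. PCs: A@3 B@4 C@3
Step 11: thread A executes A4 (x = 6). Shared: x=6 y=9 z=2. PCs: A@4 B@4 C@3
Step 12: thread C executes C4 (y = y * 2). Shared: x=6 y=18 z=2. PCs: A@4 B@4 C@4

Answer: x=6 y=18 z=2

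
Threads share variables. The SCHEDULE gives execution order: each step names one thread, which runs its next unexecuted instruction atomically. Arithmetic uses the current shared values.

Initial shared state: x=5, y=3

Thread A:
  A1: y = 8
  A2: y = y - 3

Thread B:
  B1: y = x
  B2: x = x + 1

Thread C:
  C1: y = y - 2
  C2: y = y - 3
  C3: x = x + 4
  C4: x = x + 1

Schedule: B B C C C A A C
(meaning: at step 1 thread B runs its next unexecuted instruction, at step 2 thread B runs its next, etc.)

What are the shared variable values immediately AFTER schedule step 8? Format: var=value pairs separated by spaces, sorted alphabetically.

Answer: x=11 y=5

Derivation:
Step 1: thread B executes B1 (y = x). Shared: x=5 y=5. PCs: A@0 B@1 C@0
Step 2: thread B executes B2 (x = x + 1). Shared: x=6 y=5. PCs: A@0 B@2 C@0
Step 3: thread C executes C1 (y = y - 2). Shared: x=6 y=3. PCs: A@0 B@2 C@1
Step 4: thread C executes C2 (y = y - 3). Shared: x=6 y=0. PCs: A@0 B@2 C@2
Step 5: thread C executes C3 (x = x + 4). Shared: x=10 y=0. PCs: A@0 B@2 C@3
Step 6: thread A executes A1 (y = 8). Shared: x=10 y=8. PCs: A@1 B@2 C@3
Step 7: thread A executes A2 (y = y - 3). Shared: x=10 y=5. PCs: A@2 B@2 C@3
Step 8: thread C executes C4 (x = x + 1). Shared: x=11 y=5. PCs: A@2 B@2 C@4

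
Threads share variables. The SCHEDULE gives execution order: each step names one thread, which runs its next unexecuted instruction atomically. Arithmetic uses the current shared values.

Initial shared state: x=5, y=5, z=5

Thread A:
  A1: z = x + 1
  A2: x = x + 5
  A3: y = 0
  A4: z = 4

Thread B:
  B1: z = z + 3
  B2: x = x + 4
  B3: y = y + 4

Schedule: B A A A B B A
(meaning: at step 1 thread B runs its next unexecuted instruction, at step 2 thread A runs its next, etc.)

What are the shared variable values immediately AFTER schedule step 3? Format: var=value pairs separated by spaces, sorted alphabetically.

Answer: x=10 y=5 z=6

Derivation:
Step 1: thread B executes B1 (z = z + 3). Shared: x=5 y=5 z=8. PCs: A@0 B@1
Step 2: thread A executes A1 (z = x + 1). Shared: x=5 y=5 z=6. PCs: A@1 B@1
Step 3: thread A executes A2 (x = x + 5). Shared: x=10 y=5 z=6. PCs: A@2 B@1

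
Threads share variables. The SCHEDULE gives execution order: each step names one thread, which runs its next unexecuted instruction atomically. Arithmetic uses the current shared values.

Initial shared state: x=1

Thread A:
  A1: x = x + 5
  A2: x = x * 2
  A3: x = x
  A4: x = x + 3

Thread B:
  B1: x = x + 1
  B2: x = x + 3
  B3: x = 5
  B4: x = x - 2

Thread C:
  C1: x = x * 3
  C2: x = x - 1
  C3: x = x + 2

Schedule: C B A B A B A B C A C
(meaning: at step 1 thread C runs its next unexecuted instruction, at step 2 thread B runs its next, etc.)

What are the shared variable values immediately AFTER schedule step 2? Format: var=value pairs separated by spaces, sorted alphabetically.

Step 1: thread C executes C1 (x = x * 3). Shared: x=3. PCs: A@0 B@0 C@1
Step 2: thread B executes B1 (x = x + 1). Shared: x=4. PCs: A@0 B@1 C@1

Answer: x=4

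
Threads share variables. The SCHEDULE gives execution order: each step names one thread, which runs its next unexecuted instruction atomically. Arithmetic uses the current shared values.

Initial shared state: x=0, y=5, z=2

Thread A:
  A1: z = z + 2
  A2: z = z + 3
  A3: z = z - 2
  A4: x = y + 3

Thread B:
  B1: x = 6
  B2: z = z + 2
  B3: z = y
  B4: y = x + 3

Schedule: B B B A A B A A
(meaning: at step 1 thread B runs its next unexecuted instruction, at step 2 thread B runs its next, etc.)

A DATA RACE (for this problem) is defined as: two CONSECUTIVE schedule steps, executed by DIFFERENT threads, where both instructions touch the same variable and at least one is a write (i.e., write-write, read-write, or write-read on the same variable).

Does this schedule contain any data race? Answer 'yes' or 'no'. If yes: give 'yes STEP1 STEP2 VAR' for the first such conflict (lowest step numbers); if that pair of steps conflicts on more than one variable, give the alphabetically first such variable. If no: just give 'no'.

Answer: yes 3 4 z

Derivation:
Steps 1,2: same thread (B). No race.
Steps 2,3: same thread (B). No race.
Steps 3,4: B(z = y) vs A(z = z + 2). RACE on z (W-W).
Steps 4,5: same thread (A). No race.
Steps 5,6: A(r=z,w=z) vs B(r=x,w=y). No conflict.
Steps 6,7: B(r=x,w=y) vs A(r=z,w=z). No conflict.
Steps 7,8: same thread (A). No race.
First conflict at steps 3,4.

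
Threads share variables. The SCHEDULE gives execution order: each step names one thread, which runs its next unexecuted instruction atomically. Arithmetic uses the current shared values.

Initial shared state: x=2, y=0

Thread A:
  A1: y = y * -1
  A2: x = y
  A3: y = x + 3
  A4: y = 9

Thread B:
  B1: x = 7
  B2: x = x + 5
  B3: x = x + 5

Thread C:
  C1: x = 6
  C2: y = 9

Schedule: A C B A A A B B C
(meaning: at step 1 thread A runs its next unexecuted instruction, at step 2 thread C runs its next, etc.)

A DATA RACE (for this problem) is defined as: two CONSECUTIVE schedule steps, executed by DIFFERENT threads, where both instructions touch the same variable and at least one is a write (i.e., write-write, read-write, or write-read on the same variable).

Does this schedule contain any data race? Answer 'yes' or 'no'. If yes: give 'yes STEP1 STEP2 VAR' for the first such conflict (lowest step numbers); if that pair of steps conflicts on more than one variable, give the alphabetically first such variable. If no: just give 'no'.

Steps 1,2: A(r=y,w=y) vs C(r=-,w=x). No conflict.
Steps 2,3: C(x = 6) vs B(x = 7). RACE on x (W-W).
Steps 3,4: B(x = 7) vs A(x = y). RACE on x (W-W).
Steps 4,5: same thread (A). No race.
Steps 5,6: same thread (A). No race.
Steps 6,7: A(r=-,w=y) vs B(r=x,w=x). No conflict.
Steps 7,8: same thread (B). No race.
Steps 8,9: B(r=x,w=x) vs C(r=-,w=y). No conflict.
First conflict at steps 2,3.

Answer: yes 2 3 x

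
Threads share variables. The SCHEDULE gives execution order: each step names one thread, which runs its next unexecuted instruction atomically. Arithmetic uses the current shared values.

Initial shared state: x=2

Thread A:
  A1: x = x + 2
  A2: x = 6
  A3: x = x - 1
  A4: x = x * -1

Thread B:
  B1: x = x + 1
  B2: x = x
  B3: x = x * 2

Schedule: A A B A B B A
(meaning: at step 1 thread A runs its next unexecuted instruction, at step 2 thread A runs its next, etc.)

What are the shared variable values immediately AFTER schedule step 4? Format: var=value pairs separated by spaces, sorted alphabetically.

Answer: x=6

Derivation:
Step 1: thread A executes A1 (x = x + 2). Shared: x=4. PCs: A@1 B@0
Step 2: thread A executes A2 (x = 6). Shared: x=6. PCs: A@2 B@0
Step 3: thread B executes B1 (x = x + 1). Shared: x=7. PCs: A@2 B@1
Step 4: thread A executes A3 (x = x - 1). Shared: x=6. PCs: A@3 B@1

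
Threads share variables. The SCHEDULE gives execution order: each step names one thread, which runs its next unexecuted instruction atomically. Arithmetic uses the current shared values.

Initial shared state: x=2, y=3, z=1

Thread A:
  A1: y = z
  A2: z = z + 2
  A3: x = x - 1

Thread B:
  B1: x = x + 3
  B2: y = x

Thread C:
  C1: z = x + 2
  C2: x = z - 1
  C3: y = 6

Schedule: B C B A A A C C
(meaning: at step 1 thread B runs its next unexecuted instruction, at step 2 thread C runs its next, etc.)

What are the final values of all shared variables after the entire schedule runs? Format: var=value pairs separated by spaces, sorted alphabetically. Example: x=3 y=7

Step 1: thread B executes B1 (x = x + 3). Shared: x=5 y=3 z=1. PCs: A@0 B@1 C@0
Step 2: thread C executes C1 (z = x + 2). Shared: x=5 y=3 z=7. PCs: A@0 B@1 C@1
Step 3: thread B executes B2 (y = x). Shared: x=5 y=5 z=7. PCs: A@0 B@2 C@1
Step 4: thread A executes A1 (y = z). Shared: x=5 y=7 z=7. PCs: A@1 B@2 C@1
Step 5: thread A executes A2 (z = z + 2). Shared: x=5 y=7 z=9. PCs: A@2 B@2 C@1
Step 6: thread A executes A3 (x = x - 1). Shared: x=4 y=7 z=9. PCs: A@3 B@2 C@1
Step 7: thread C executes C2 (x = z - 1). Shared: x=8 y=7 z=9. PCs: A@3 B@2 C@2
Step 8: thread C executes C3 (y = 6). Shared: x=8 y=6 z=9. PCs: A@3 B@2 C@3

Answer: x=8 y=6 z=9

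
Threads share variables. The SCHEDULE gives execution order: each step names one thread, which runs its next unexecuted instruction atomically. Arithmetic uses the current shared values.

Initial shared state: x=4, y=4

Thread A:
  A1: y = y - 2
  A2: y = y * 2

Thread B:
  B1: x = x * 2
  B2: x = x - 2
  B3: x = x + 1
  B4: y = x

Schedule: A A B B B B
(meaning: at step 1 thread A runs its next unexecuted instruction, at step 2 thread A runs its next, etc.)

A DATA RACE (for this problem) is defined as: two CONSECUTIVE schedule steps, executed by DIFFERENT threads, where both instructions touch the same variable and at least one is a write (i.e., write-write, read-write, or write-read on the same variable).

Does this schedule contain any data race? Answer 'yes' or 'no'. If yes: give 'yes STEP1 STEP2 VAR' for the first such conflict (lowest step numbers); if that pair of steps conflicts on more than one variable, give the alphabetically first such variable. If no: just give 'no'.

Steps 1,2: same thread (A). No race.
Steps 2,3: A(r=y,w=y) vs B(r=x,w=x). No conflict.
Steps 3,4: same thread (B). No race.
Steps 4,5: same thread (B). No race.
Steps 5,6: same thread (B). No race.

Answer: no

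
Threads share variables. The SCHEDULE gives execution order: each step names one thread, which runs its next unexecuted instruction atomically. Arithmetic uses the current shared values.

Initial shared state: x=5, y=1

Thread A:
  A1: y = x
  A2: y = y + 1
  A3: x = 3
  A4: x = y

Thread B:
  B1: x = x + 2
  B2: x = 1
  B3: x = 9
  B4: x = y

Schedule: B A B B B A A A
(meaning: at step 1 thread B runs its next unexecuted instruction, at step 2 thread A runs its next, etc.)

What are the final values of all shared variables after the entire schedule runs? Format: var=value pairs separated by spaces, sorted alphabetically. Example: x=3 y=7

Step 1: thread B executes B1 (x = x + 2). Shared: x=7 y=1. PCs: A@0 B@1
Step 2: thread A executes A1 (y = x). Shared: x=7 y=7. PCs: A@1 B@1
Step 3: thread B executes B2 (x = 1). Shared: x=1 y=7. PCs: A@1 B@2
Step 4: thread B executes B3 (x = 9). Shared: x=9 y=7. PCs: A@1 B@3
Step 5: thread B executes B4 (x = y). Shared: x=7 y=7. PCs: A@1 B@4
Step 6: thread A executes A2 (y = y + 1). Shared: x=7 y=8. PCs: A@2 B@4
Step 7: thread A executes A3 (x = 3). Shared: x=3 y=8. PCs: A@3 B@4
Step 8: thread A executes A4 (x = y). Shared: x=8 y=8. PCs: A@4 B@4

Answer: x=8 y=8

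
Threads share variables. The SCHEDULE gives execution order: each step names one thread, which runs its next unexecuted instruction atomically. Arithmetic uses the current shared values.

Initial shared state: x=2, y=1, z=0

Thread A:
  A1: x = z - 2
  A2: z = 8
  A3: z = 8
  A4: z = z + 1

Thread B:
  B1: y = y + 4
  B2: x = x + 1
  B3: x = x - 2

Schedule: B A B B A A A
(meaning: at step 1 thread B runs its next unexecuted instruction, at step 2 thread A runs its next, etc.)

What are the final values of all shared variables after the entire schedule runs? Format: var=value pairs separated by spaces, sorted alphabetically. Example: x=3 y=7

Answer: x=-3 y=5 z=9

Derivation:
Step 1: thread B executes B1 (y = y + 4). Shared: x=2 y=5 z=0. PCs: A@0 B@1
Step 2: thread A executes A1 (x = z - 2). Shared: x=-2 y=5 z=0. PCs: A@1 B@1
Step 3: thread B executes B2 (x = x + 1). Shared: x=-1 y=5 z=0. PCs: A@1 B@2
Step 4: thread B executes B3 (x = x - 2). Shared: x=-3 y=5 z=0. PCs: A@1 B@3
Step 5: thread A executes A2 (z = 8). Shared: x=-3 y=5 z=8. PCs: A@2 B@3
Step 6: thread A executes A3 (z = 8). Shared: x=-3 y=5 z=8. PCs: A@3 B@3
Step 7: thread A executes A4 (z = z + 1). Shared: x=-3 y=5 z=9. PCs: A@4 B@3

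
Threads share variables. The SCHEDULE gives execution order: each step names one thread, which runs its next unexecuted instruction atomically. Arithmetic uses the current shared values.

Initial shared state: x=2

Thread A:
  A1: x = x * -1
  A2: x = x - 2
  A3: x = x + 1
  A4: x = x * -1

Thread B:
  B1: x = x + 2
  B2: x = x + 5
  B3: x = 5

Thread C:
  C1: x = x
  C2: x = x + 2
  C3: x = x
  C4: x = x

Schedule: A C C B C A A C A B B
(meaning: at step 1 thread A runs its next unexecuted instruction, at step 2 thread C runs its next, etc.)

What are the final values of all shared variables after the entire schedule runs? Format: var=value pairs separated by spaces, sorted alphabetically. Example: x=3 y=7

Answer: x=5

Derivation:
Step 1: thread A executes A1 (x = x * -1). Shared: x=-2. PCs: A@1 B@0 C@0
Step 2: thread C executes C1 (x = x). Shared: x=-2. PCs: A@1 B@0 C@1
Step 3: thread C executes C2 (x = x + 2). Shared: x=0. PCs: A@1 B@0 C@2
Step 4: thread B executes B1 (x = x + 2). Shared: x=2. PCs: A@1 B@1 C@2
Step 5: thread C executes C3 (x = x). Shared: x=2. PCs: A@1 B@1 C@3
Step 6: thread A executes A2 (x = x - 2). Shared: x=0. PCs: A@2 B@1 C@3
Step 7: thread A executes A3 (x = x + 1). Shared: x=1. PCs: A@3 B@1 C@3
Step 8: thread C executes C4 (x = x). Shared: x=1. PCs: A@3 B@1 C@4
Step 9: thread A executes A4 (x = x * -1). Shared: x=-1. PCs: A@4 B@1 C@4
Step 10: thread B executes B2 (x = x + 5). Shared: x=4. PCs: A@4 B@2 C@4
Step 11: thread B executes B3 (x = 5). Shared: x=5. PCs: A@4 B@3 C@4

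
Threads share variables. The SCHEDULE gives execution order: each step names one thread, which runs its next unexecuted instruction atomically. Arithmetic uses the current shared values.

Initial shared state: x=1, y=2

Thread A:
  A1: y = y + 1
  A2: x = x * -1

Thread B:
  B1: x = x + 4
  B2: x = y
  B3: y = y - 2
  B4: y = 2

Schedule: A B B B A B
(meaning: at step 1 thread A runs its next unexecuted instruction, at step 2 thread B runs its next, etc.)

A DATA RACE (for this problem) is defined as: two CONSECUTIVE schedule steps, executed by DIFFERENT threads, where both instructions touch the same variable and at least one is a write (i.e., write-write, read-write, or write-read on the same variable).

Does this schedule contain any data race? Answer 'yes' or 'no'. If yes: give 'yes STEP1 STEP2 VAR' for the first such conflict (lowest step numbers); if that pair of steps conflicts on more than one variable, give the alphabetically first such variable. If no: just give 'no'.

Answer: no

Derivation:
Steps 1,2: A(r=y,w=y) vs B(r=x,w=x). No conflict.
Steps 2,3: same thread (B). No race.
Steps 3,4: same thread (B). No race.
Steps 4,5: B(r=y,w=y) vs A(r=x,w=x). No conflict.
Steps 5,6: A(r=x,w=x) vs B(r=-,w=y). No conflict.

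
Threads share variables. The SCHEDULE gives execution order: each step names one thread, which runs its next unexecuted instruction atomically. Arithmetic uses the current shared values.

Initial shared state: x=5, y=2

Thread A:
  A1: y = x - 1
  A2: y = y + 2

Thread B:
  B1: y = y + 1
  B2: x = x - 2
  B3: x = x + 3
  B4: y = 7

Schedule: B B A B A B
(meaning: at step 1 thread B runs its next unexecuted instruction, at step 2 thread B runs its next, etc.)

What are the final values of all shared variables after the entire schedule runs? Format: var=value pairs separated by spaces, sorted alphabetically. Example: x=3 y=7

Answer: x=6 y=7

Derivation:
Step 1: thread B executes B1 (y = y + 1). Shared: x=5 y=3. PCs: A@0 B@1
Step 2: thread B executes B2 (x = x - 2). Shared: x=3 y=3. PCs: A@0 B@2
Step 3: thread A executes A1 (y = x - 1). Shared: x=3 y=2. PCs: A@1 B@2
Step 4: thread B executes B3 (x = x + 3). Shared: x=6 y=2. PCs: A@1 B@3
Step 5: thread A executes A2 (y = y + 2). Shared: x=6 y=4. PCs: A@2 B@3
Step 6: thread B executes B4 (y = 7). Shared: x=6 y=7. PCs: A@2 B@4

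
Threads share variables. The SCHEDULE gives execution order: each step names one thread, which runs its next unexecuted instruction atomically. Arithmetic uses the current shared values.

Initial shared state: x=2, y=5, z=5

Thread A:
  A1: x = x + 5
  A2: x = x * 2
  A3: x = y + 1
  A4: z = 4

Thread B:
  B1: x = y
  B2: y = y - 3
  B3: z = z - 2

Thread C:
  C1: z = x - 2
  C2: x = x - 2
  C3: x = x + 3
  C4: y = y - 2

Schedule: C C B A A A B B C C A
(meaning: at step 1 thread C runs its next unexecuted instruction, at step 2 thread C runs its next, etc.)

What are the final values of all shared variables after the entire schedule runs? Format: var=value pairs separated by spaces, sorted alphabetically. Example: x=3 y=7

Step 1: thread C executes C1 (z = x - 2). Shared: x=2 y=5 z=0. PCs: A@0 B@0 C@1
Step 2: thread C executes C2 (x = x - 2). Shared: x=0 y=5 z=0. PCs: A@0 B@0 C@2
Step 3: thread B executes B1 (x = y). Shared: x=5 y=5 z=0. PCs: A@0 B@1 C@2
Step 4: thread A executes A1 (x = x + 5). Shared: x=10 y=5 z=0. PCs: A@1 B@1 C@2
Step 5: thread A executes A2 (x = x * 2). Shared: x=20 y=5 z=0. PCs: A@2 B@1 C@2
Step 6: thread A executes A3 (x = y + 1). Shared: x=6 y=5 z=0. PCs: A@3 B@1 C@2
Step 7: thread B executes B2 (y = y - 3). Shared: x=6 y=2 z=0. PCs: A@3 B@2 C@2
Step 8: thread B executes B3 (z = z - 2). Shared: x=6 y=2 z=-2. PCs: A@3 B@3 C@2
Step 9: thread C executes C3 (x = x + 3). Shared: x=9 y=2 z=-2. PCs: A@3 B@3 C@3
Step 10: thread C executes C4 (y = y - 2). Shared: x=9 y=0 z=-2. PCs: A@3 B@3 C@4
Step 11: thread A executes A4 (z = 4). Shared: x=9 y=0 z=4. PCs: A@4 B@3 C@4

Answer: x=9 y=0 z=4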